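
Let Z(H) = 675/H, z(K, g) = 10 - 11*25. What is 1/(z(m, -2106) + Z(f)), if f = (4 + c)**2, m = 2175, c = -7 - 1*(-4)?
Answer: 1/410 ≈ 0.0024390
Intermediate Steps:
c = -3 (c = -7 + 4 = -3)
z(K, g) = -265 (z(K, g) = 10 - 275 = -265)
f = 1 (f = (4 - 3)**2 = 1**2 = 1)
1/(z(m, -2106) + Z(f)) = 1/(-265 + 675/1) = 1/(-265 + 675*1) = 1/(-265 + 675) = 1/410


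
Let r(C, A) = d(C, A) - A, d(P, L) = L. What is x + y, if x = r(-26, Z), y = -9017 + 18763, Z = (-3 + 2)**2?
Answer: 9746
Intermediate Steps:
Z = 1 (Z = (-1)**2 = 1)
y = 9746
r(C, A) = 0 (r(C, A) = A - A = 0)
x = 0
x + y = 0 + 9746 = 9746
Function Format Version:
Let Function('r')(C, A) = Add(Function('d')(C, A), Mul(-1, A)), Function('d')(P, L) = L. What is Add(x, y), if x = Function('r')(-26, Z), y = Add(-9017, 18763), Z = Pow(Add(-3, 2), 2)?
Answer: 9746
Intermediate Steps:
Z = 1 (Z = Pow(-1, 2) = 1)
y = 9746
Function('r')(C, A) = 0 (Function('r')(C, A) = Add(A, Mul(-1, A)) = 0)
x = 0
Add(x, y) = Add(0, 9746) = 9746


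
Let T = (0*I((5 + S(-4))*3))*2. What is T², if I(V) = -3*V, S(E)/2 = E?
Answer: 0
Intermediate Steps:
S(E) = 2*E
T = 0 (T = (0*(-3*(5 + 2*(-4))*3))*2 = (0*(-3*(5 - 8)*3))*2 = (0*(-(-9)*3))*2 = (0*(-3*(-9)))*2 = (0*27)*2 = 0*2 = 0)
T² = 0² = 0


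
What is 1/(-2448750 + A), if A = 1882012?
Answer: -1/566738 ≈ -1.7645e-6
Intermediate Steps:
1/(-2448750 + A) = 1/(-2448750 + 1882012) = 1/(-566738) = -1/566738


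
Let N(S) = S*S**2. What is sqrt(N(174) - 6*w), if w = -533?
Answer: sqrt(5271222) ≈ 2295.9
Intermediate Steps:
N(S) = S**3
sqrt(N(174) - 6*w) = sqrt(174**3 - 6*(-533)) = sqrt(5268024 + 3198) = sqrt(5271222)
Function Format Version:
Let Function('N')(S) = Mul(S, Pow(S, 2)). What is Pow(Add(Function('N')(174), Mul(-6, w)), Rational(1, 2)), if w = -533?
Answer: Pow(5271222, Rational(1, 2)) ≈ 2295.9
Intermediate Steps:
Function('N')(S) = Pow(S, 3)
Pow(Add(Function('N')(174), Mul(-6, w)), Rational(1, 2)) = Pow(Add(Pow(174, 3), Mul(-6, -533)), Rational(1, 2)) = Pow(Add(5268024, 3198), Rational(1, 2)) = Pow(5271222, Rational(1, 2))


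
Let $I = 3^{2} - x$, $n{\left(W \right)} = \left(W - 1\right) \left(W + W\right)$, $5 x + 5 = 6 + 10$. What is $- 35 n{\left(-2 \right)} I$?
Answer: $-2856$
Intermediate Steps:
$x = \frac{11}{5}$ ($x = -1 + \frac{6 + 10}{5} = -1 + \frac{1}{5} \cdot 16 = -1 + \frac{16}{5} = \frac{11}{5} \approx 2.2$)
$n{\left(W \right)} = 2 W \left(-1 + W\right)$ ($n{\left(W \right)} = \left(-1 + W\right) 2 W = 2 W \left(-1 + W\right)$)
$I = \frac{34}{5}$ ($I = 3^{2} - \frac{11}{5} = 9 - \frac{11}{5} = \frac{34}{5} \approx 6.8$)
$- 35 n{\left(-2 \right)} I = - 35 \cdot 2 \left(-2\right) \left(-1 - 2\right) \frac{34}{5} = - 35 \cdot 2 \left(-2\right) \left(-3\right) \frac{34}{5} = \left(-35\right) 12 \cdot \frac{34}{5} = \left(-420\right) \frac{34}{5} = -2856$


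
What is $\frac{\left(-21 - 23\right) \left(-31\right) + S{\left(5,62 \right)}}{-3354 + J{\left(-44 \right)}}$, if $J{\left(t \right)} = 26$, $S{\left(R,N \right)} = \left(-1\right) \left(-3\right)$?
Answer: $- \frac{1367}{3328} \approx -0.41076$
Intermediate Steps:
$S{\left(R,N \right)} = 3$
$\frac{\left(-21 - 23\right) \left(-31\right) + S{\left(5,62 \right)}}{-3354 + J{\left(-44 \right)}} = \frac{\left(-21 - 23\right) \left(-31\right) + 3}{-3354 + 26} = \frac{\left(-44\right) \left(-31\right) + 3}{-3328} = \left(1364 + 3\right) \left(- \frac{1}{3328}\right) = 1367 \left(- \frac{1}{3328}\right) = - \frac{1367}{3328}$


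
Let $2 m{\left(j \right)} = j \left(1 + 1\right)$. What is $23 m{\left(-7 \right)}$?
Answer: $-161$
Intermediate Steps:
$m{\left(j \right)} = j$ ($m{\left(j \right)} = \frac{j \left(1 + 1\right)}{2} = \frac{j 2}{2} = \frac{2 j}{2} = j$)
$23 m{\left(-7 \right)} = 23 \left(-7\right) = -161$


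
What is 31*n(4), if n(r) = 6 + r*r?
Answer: 682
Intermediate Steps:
n(r) = 6 + r²
31*n(4) = 31*(6 + 4²) = 31*(6 + 16) = 31*22 = 682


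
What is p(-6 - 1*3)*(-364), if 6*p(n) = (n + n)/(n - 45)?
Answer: -182/9 ≈ -20.222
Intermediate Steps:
p(n) = n/(3*(-45 + n)) (p(n) = ((n + n)/(n - 45))/6 = ((2*n)/(-45 + n))/6 = (2*n/(-45 + n))/6 = n/(3*(-45 + n)))
p(-6 - 1*3)*(-364) = ((-6 - 1*3)/(3*(-45 + (-6 - 1*3))))*(-364) = ((-6 - 3)/(3*(-45 + (-6 - 3))))*(-364) = ((1/3)*(-9)/(-45 - 9))*(-364) = ((1/3)*(-9)/(-54))*(-364) = ((1/3)*(-9)*(-1/54))*(-364) = (1/18)*(-364) = -182/9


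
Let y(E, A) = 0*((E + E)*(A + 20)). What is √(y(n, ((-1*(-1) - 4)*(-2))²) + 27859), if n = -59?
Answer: √27859 ≈ 166.91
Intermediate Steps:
y(E, A) = 0 (y(E, A) = 0*((2*E)*(20 + A)) = 0*(2*E*(20 + A)) = 0)
√(y(n, ((-1*(-1) - 4)*(-2))²) + 27859) = √(0 + 27859) = √27859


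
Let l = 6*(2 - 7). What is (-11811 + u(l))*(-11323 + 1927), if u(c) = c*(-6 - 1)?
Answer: 109002996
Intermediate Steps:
l = -30 (l = 6*(-5) = -30)
u(c) = -7*c (u(c) = c*(-7) = -7*c)
(-11811 + u(l))*(-11323 + 1927) = (-11811 - 7*(-30))*(-11323 + 1927) = (-11811 + 210)*(-9396) = -11601*(-9396) = 109002996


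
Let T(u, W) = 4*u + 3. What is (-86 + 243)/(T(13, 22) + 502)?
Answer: 157/557 ≈ 0.28187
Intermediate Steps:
T(u, W) = 3 + 4*u
(-86 + 243)/(T(13, 22) + 502) = (-86 + 243)/((3 + 4*13) + 502) = 157/((3 + 52) + 502) = 157/(55 + 502) = 157/557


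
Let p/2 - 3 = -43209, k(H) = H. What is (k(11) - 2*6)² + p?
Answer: -86411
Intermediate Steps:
p = -86412 (p = 6 + 2*(-43209) = 6 - 86418 = -86412)
(k(11) - 2*6)² + p = (11 - 2*6)² - 86412 = (11 - 12)² - 86412 = (-1)² - 86412 = 1 - 86412 = -86411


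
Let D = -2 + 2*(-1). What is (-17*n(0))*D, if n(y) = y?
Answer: 0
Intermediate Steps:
D = -4 (D = -2 - 2 = -4)
(-17*n(0))*D = -17*0*(-4) = 0*(-4) = 0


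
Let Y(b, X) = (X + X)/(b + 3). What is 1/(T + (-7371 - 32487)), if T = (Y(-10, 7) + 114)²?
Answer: -1/27314 ≈ -3.6611e-5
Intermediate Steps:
Y(b, X) = 2*X/(3 + b) (Y(b, X) = (2*X)/(3 + b) = 2*X/(3 + b))
T = 12544 (T = (2*7/(3 - 10) + 114)² = (2*7/(-7) + 114)² = (2*7*(-⅐) + 114)² = (-2 + 114)² = 112² = 12544)
1/(T + (-7371 - 32487)) = 1/(12544 + (-7371 - 32487)) = 1/(12544 - 39858) = 1/(-27314) = -1/27314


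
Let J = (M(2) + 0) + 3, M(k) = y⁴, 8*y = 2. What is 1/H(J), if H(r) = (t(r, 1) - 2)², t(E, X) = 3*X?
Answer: 1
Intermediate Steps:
y = ¼ (y = (⅛)*2 = ¼ ≈ 0.25000)
M(k) = 1/256 (M(k) = (¼)⁴ = 1/256)
J = 769/256 (J = (1/256 + 0) + 3 = 1/256 + 3 = 769/256 ≈ 3.0039)
H(r) = 1 (H(r) = (3*1 - 2)² = (3 - 2)² = 1² = 1)
1/H(J) = 1/1 = 1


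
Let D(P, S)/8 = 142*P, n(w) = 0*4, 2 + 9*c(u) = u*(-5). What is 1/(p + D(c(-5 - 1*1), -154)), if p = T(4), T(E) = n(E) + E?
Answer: 9/31844 ≈ 0.00028263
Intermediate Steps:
c(u) = -2/9 - 5*u/9 (c(u) = -2/9 + (u*(-5))/9 = -2/9 + (-5*u)/9 = -2/9 - 5*u/9)
n(w) = 0
D(P, S) = 1136*P (D(P, S) = 8*(142*P) = 1136*P)
T(E) = E (T(E) = 0 + E = E)
p = 4
1/(p + D(c(-5 - 1*1), -154)) = 1/(4 + 1136*(-2/9 - 5*(-5 - 1*1)/9)) = 1/(4 + 1136*(-2/9 - 5*(-5 - 1)/9)) = 1/(4 + 1136*(-2/9 - 5/9*(-6))) = 1/(4 + 1136*(-2/9 + 10/3)) = 1/(4 + 1136*(28/9)) = 1/(4 + 31808/9) = 1/(31844/9) = 9/31844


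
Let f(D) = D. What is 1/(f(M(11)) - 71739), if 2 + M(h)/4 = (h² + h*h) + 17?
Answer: -1/70711 ≈ -1.4142e-5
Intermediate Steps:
M(h) = 60 + 8*h² (M(h) = -8 + 4*((h² + h*h) + 17) = -8 + 4*((h² + h²) + 17) = -8 + 4*(2*h² + 17) = -8 + 4*(17 + 2*h²) = -8 + (68 + 8*h²) = 60 + 8*h²)
1/(f(M(11)) - 71739) = 1/((60 + 8*11²) - 71739) = 1/((60 + 8*121) - 71739) = 1/((60 + 968) - 71739) = 1/(1028 - 71739) = 1/(-70711) = -1/70711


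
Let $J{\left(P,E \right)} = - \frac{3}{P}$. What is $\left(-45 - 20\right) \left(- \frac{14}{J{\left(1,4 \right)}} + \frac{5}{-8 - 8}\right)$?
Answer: $- \frac{13585}{48} \approx -283.02$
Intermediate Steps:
$\left(-45 - 20\right) \left(- \frac{14}{J{\left(1,4 \right)}} + \frac{5}{-8 - 8}\right) = \left(-45 - 20\right) \left(- \frac{14}{\left(-3\right) 1^{-1}} + \frac{5}{-8 - 8}\right) = \left(-45 - 20\right) \left(- \frac{14}{\left(-3\right) 1} + \frac{5}{-8 - 8}\right) = - 65 \left(- \frac{14}{-3} + \frac{5}{-16}\right) = - 65 \left(\left(-14\right) \left(- \frac{1}{3}\right) + 5 \left(- \frac{1}{16}\right)\right) = - 65 \left(\frac{14}{3} - \frac{5}{16}\right) = \left(-65\right) \frac{209}{48} = - \frac{13585}{48}$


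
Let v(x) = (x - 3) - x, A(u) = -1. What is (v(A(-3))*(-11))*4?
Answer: 132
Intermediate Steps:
v(x) = -3 (v(x) = (-3 + x) - x = -3)
(v(A(-3))*(-11))*4 = -3*(-11)*4 = 33*4 = 132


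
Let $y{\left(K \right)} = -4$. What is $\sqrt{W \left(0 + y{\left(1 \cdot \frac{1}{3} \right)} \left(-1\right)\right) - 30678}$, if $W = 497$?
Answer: $i \sqrt{28690} \approx 169.38 i$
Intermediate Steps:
$\sqrt{W \left(0 + y{\left(1 \cdot \frac{1}{3} \right)} \left(-1\right)\right) - 30678} = \sqrt{497 \left(0 - -4\right) - 30678} = \sqrt{497 \left(0 + 4\right) - 30678} = \sqrt{497 \cdot 4 - 30678} = \sqrt{1988 - 30678} = \sqrt{-28690} = i \sqrt{28690}$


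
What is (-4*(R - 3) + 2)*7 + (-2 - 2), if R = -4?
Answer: 206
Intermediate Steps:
(-4*(R - 3) + 2)*7 + (-2 - 2) = (-4*(-4 - 3) + 2)*7 + (-2 - 2) = (-4*(-7) + 2)*7 - 4 = (28 + 2)*7 - 4 = 30*7 - 4 = 210 - 4 = 206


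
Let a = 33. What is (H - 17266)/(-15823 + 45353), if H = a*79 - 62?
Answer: -14721/29530 ≈ -0.49851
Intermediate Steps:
H = 2545 (H = 33*79 - 62 = 2607 - 62 = 2545)
(H - 17266)/(-15823 + 45353) = (2545 - 17266)/(-15823 + 45353) = -14721/29530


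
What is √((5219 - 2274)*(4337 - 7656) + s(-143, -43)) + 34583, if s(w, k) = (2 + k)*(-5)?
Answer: 34583 + 5*I*√390970 ≈ 34583.0 + 3126.4*I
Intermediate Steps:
s(w, k) = -10 - 5*k
√((5219 - 2274)*(4337 - 7656) + s(-143, -43)) + 34583 = √((5219 - 2274)*(4337 - 7656) + (-10 - 5*(-43))) + 34583 = √(2945*(-3319) + (-10 + 215)) + 34583 = √(-9774455 + 205) + 34583 = √(-9774250) + 34583 = 5*I*√390970 + 34583 = 34583 + 5*I*√390970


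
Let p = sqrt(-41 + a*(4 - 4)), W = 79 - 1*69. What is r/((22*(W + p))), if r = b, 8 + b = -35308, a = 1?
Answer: -58860/517 + 5886*I*sqrt(41)/517 ≈ -113.85 + 72.899*I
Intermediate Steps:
b = -35316 (b = -8 - 35308 = -35316)
r = -35316
W = 10 (W = 79 - 69 = 10)
p = I*sqrt(41) (p = sqrt(-41 + 1*(4 - 4)) = sqrt(-41 + 1*0) = sqrt(-41 + 0) = sqrt(-41) = I*sqrt(41) ≈ 6.4031*I)
r/((22*(W + p))) = -35316*1/(22*(10 + I*sqrt(41))) = -35316/(220 + 22*I*sqrt(41))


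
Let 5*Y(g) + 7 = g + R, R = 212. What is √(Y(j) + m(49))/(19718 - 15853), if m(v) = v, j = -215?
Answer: √47/3865 ≈ 0.0017738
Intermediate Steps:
Y(g) = 41 + g/5 (Y(g) = -7/5 + (g + 212)/5 = -7/5 + (212 + g)/5 = -7/5 + (212/5 + g/5) = 41 + g/5)
√(Y(j) + m(49))/(19718 - 15853) = √((41 + (⅕)*(-215)) + 49)/(19718 - 15853) = √((41 - 43) + 49)/3865 = √(-2 + 49)*(1/3865) = √47*(1/3865) = √47/3865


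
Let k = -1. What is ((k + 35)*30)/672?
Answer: 85/56 ≈ 1.5179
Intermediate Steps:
((k + 35)*30)/672 = ((-1 + 35)*30)/672 = (34*30)*(1/672) = 1020*(1/672) = 85/56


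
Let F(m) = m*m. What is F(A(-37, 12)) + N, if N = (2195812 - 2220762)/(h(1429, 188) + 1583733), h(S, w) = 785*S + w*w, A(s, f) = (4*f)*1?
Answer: 3157437509/1370421 ≈ 2304.0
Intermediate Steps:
A(s, f) = 4*f
h(S, w) = w**2 + 785*S (h(S, w) = 785*S + w**2 = w**2 + 785*S)
N = -12475/1370421 (N = (2195812 - 2220762)/((188**2 + 785*1429) + 1583733) = -24950/((35344 + 1121765) + 1583733) = -24950/(1157109 + 1583733) = -24950/2740842 = -24950*1/2740842 = -12475/1370421 ≈ -0.0091030)
F(m) = m**2
F(A(-37, 12)) + N = (4*12)**2 - 12475/1370421 = 48**2 - 12475/1370421 = 2304 - 12475/1370421 = 3157437509/1370421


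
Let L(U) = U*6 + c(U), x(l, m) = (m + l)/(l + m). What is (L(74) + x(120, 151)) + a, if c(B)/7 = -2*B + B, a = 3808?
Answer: 3735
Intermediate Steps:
c(B) = -7*B (c(B) = 7*(-2*B + B) = 7*(-B) = -7*B)
x(l, m) = 1 (x(l, m) = (l + m)/(l + m) = 1)
L(U) = -U (L(U) = U*6 - 7*U = 6*U - 7*U = -U)
(L(74) + x(120, 151)) + a = (-1*74 + 1) + 3808 = (-74 + 1) + 3808 = -73 + 3808 = 3735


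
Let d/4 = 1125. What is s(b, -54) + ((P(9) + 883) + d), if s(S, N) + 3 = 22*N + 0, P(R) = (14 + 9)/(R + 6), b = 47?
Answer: 62903/15 ≈ 4193.5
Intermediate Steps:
d = 4500 (d = 4*1125 = 4500)
P(R) = 23/(6 + R)
s(S, N) = -3 + 22*N (s(S, N) = -3 + (22*N + 0) = -3 + 22*N)
s(b, -54) + ((P(9) + 883) + d) = (-3 + 22*(-54)) + ((23/(6 + 9) + 883) + 4500) = (-3 - 1188) + ((23/15 + 883) + 4500) = -1191 + ((23*(1/15) + 883) + 4500) = -1191 + ((23/15 + 883) + 4500) = -1191 + (13268/15 + 4500) = -1191 + 80768/15 = 62903/15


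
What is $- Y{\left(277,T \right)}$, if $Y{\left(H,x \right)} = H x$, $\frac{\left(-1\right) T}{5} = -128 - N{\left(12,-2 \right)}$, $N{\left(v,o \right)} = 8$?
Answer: $-188360$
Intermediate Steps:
$T = 680$ ($T = - 5 \left(-128 - 8\right) = \left(-5\right) \left(-136\right) = 680$)
$- Y{\left(277,T \right)} = - 277 \cdot 680 = \left(-1\right) 188360 = -188360$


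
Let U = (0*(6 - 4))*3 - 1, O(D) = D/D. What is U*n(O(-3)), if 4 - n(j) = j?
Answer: -3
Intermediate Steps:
O(D) = 1
n(j) = 4 - j
U = -1 (U = (0*2)*3 - 1 = 0*3 - 1 = 0 - 1 = -1)
U*n(O(-3)) = -(4 - 1*1) = -(4 - 1) = -1*3 = -3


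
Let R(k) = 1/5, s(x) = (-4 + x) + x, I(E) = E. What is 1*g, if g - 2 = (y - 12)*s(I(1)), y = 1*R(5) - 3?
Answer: 158/5 ≈ 31.600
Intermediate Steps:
s(x) = -4 + 2*x
R(k) = ⅕
y = -14/5 (y = 1*(⅕) - 3 = ⅕ - 3 = -14/5 ≈ -2.8000)
g = 158/5 (g = 2 + (-14/5 - 12)*(-4 + 2*1) = 2 - 74*(-4 + 2)/5 = 2 - 74/5*(-2) = 2 + 148/5 = 158/5 ≈ 31.600)
1*g = 1*(158/5) = 158/5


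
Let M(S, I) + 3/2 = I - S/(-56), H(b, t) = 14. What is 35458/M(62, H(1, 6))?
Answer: 992824/381 ≈ 2605.8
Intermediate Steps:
M(S, I) = -3/2 + I + S/56 (M(S, I) = -3/2 + (I - S/(-56)) = -3/2 + (I - S*(-1)/56) = -3/2 + (I - (-1)*S/56) = -3/2 + (I + S/56) = -3/2 + I + S/56)
35458/M(62, H(1, 6)) = 35458/(-3/2 + 14 + (1/56)*62) = 35458/(-3/2 + 14 + 31/28) = 35458/(381/28) = 35458*(28/381) = 992824/381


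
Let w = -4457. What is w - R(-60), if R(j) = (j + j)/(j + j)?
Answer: -4458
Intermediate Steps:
R(j) = 1 (R(j) = (2*j)/((2*j)) = (2*j)*(1/(2*j)) = 1)
w - R(-60) = -4457 - 1*1 = -4457 - 1 = -4458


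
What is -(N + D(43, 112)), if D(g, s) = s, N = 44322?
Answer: -44434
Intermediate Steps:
-(N + D(43, 112)) = -(44322 + 112) = -1*44434 = -44434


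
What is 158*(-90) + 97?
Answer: -14123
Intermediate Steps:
158*(-90) + 97 = -14220 + 97 = -14123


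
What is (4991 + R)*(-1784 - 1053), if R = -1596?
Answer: -9631615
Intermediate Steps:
(4991 + R)*(-1784 - 1053) = (4991 - 1596)*(-1784 - 1053) = 3395*(-2837) = -9631615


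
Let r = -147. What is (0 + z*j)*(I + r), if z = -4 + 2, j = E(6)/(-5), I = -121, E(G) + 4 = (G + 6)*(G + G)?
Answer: -15008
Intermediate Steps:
E(G) = -4 + 2*G*(6 + G) (E(G) = -4 + (G + 6)*(G + G) = -4 + (6 + G)*(2*G) = -4 + 2*G*(6 + G))
j = -28 (j = (-4 + 2*6² + 12*6)/(-5) = (-4 + 2*36 + 72)*(-⅕) = (-4 + 72 + 72)*(-⅕) = 140*(-⅕) = -28)
z = -2
(0 + z*j)*(I + r) = (0 - 2*(-28))*(-121 - 147) = (0 + 56)*(-268) = 56*(-268) = -15008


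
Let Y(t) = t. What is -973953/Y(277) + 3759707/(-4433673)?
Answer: -4319230558208/1228127421 ≈ -3516.9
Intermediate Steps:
-973953/Y(277) + 3759707/(-4433673) = -973953/277 + 3759707/(-4433673) = -973953*1/277 + 3759707*(-1/4433673) = -973953/277 - 3759707/4433673 = -4319230558208/1228127421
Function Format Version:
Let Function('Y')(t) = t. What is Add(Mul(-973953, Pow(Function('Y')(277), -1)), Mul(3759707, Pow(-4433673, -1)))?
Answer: Rational(-4319230558208, 1228127421) ≈ -3516.9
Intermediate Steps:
Add(Mul(-973953, Pow(Function('Y')(277), -1)), Mul(3759707, Pow(-4433673, -1))) = Add(Mul(-973953, Pow(277, -1)), Mul(3759707, Pow(-4433673, -1))) = Add(Mul(-973953, Rational(1, 277)), Mul(3759707, Rational(-1, 4433673))) = Add(Rational(-973953, 277), Rational(-3759707, 4433673)) = Rational(-4319230558208, 1228127421)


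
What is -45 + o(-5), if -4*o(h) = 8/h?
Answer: -223/5 ≈ -44.600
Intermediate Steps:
o(h) = -2/h
-45 + o(-5) = -45 - 2/(-5) = -45 - 2*(-⅕) = -45 + ⅖ = -223/5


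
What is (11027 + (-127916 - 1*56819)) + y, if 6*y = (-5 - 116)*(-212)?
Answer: -508298/3 ≈ -1.6943e+5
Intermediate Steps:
y = 12826/3 (y = ((-5 - 116)*(-212))/6 = (-121*(-212))/6 = (1/6)*25652 = 12826/3 ≈ 4275.3)
(11027 + (-127916 - 1*56819)) + y = (11027 + (-127916 - 1*56819)) + 12826/3 = (11027 + (-127916 - 56819)) + 12826/3 = (11027 - 184735) + 12826/3 = -173708 + 12826/3 = -508298/3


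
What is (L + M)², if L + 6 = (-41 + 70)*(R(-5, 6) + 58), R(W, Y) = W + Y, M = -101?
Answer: 2572816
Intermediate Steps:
L = 1705 (L = -6 + (-41 + 70)*((-5 + 6) + 58) = -6 + 29*(1 + 58) = -6 + 29*59 = -6 + 1711 = 1705)
(L + M)² = (1705 - 101)² = 1604² = 2572816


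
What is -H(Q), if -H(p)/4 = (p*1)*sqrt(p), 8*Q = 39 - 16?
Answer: 23*sqrt(46)/8 ≈ 19.499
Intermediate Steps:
Q = 23/8 (Q = (39 - 16)/8 = (1/8)*23 = 23/8 ≈ 2.8750)
H(p) = -4*p**(3/2) (H(p) = -4*p*1*sqrt(p) = -4*p*sqrt(p) = -4*p**(3/2))
-H(Q) = -(-4)*(23/8)**(3/2) = -(-4)*23*sqrt(46)/32 = -(-23)*sqrt(46)/8 = 23*sqrt(46)/8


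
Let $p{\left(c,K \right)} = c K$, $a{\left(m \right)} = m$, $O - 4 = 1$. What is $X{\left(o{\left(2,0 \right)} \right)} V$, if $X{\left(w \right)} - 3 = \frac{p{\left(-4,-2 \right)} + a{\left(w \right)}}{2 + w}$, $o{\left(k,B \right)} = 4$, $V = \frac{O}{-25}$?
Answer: $-1$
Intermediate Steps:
$O = 5$ ($O = 4 + 1 = 5$)
$p{\left(c,K \right)} = K c$
$V = - \frac{1}{5}$ ($V = \frac{5}{-25} = 5 \left(- \frac{1}{25}\right) = - \frac{1}{5} \approx -0.2$)
$X{\left(w \right)} = 3 + \frac{8 + w}{2 + w}$ ($X{\left(w \right)} = 3 + \frac{\left(-2\right) \left(-4\right) + w}{2 + w} = 3 + \frac{8 + w}{2 + w}$)
$X{\left(o{\left(2,0 \right)} \right)} V = \frac{2 \left(7 + 2 \cdot 4\right)}{2 + 4} \left(- \frac{1}{5}\right) = \frac{2 \left(7 + 8\right)}{6} \left(- \frac{1}{5}\right) = 2 \cdot \frac{1}{6} \cdot 15 \left(- \frac{1}{5}\right) = 5 \left(- \frac{1}{5}\right) = -1$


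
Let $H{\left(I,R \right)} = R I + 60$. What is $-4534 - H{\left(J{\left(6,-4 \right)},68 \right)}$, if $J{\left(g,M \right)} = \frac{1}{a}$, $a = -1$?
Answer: $-4526$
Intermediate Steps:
$J{\left(g,M \right)} = -1$ ($J{\left(g,M \right)} = \frac{1}{-1} = -1$)
$H{\left(I,R \right)} = 60 + I R$ ($H{\left(I,R \right)} = I R + 60 = 60 + I R$)
$-4534 - H{\left(J{\left(6,-4 \right)},68 \right)} = -4534 - \left(60 - 68\right) = -4534 - -8 = -4534 + 8 = -4526$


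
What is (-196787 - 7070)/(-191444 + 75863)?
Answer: 203857/115581 ≈ 1.7638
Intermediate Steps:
(-196787 - 7070)/(-191444 + 75863) = -203857/(-115581) = -203857*(-1/115581) = 203857/115581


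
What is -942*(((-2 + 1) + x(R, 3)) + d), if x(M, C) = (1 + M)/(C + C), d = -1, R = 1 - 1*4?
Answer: 2198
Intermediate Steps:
R = -3 (R = 1 - 4 = -3)
x(M, C) = (1 + M)/(2*C) (x(M, C) = (1 + M)/((2*C)) = (1 + M)*(1/(2*C)) = (1 + M)/(2*C))
-942*(((-2 + 1) + x(R, 3)) + d) = -942*(((-2 + 1) + (1/2)*(1 - 3)/3) - 1) = -942*((-1 + (1/2)*(1/3)*(-2)) - 1) = -942*((-1 - 1/3) - 1) = -942*(-4/3 - 1) = -942*(-7/3) = 2198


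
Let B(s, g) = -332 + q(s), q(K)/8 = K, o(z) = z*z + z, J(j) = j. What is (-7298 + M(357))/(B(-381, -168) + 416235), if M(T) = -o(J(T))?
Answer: -135104/412855 ≈ -0.32724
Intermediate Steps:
o(z) = z + z**2 (o(z) = z**2 + z = z + z**2)
q(K) = 8*K
M(T) = -T*(1 + T)
B(s, g) = -332 + 8*s
(-7298 + M(357))/(B(-381, -168) + 416235) = (-7298 - 1*357*(1 + 357))/((-332 + 8*(-381)) + 416235) = (-7298 - 1*357*358)/((-332 - 3048) + 416235) = (-7298 - 127806)/(-3380 + 416235) = -135104/412855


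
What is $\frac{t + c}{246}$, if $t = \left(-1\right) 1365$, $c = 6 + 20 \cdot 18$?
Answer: $- \frac{333}{82} \approx -4.061$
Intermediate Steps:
$c = 366$ ($c = 6 + 360 = 366$)
$t = -1365$
$\frac{t + c}{246} = \frac{-1365 + 366}{246} = \left(-999\right) \frac{1}{246} = - \frac{333}{82}$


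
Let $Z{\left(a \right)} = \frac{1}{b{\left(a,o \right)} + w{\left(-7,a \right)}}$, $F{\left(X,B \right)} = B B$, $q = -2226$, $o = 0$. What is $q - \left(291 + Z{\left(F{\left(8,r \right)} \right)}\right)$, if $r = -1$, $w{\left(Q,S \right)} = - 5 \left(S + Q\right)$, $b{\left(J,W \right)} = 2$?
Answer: $- \frac{80545}{32} \approx -2517.0$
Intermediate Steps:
$w{\left(Q,S \right)} = - 5 Q - 5 S$ ($w{\left(Q,S \right)} = - 5 \left(Q + S\right) = - 5 Q - 5 S$)
$F{\left(X,B \right)} = B^{2}$
$Z{\left(a \right)} = \frac{1}{37 - 5 a}$ ($Z{\left(a \right)} = \frac{1}{2 - \left(-35 + 5 a\right)} = \frac{1}{37 - 5 a}$)
$q - \left(291 + Z{\left(F{\left(8,r \right)} \right)}\right) = -2226 - \left(291 - \frac{1}{-37 + 5 \left(-1\right)^{2}}\right) = -2226 - \left(291 - \frac{1}{-37 + 5 \cdot 1}\right) = -2226 - \left(291 - \frac{1}{-37 + 5}\right) = -2226 - \left(291 - \frac{1}{-32}\right) = -2226 - \left(291 - - \frac{1}{32}\right) = -2226 - \frac{9313}{32} = - \frac{80545}{32}$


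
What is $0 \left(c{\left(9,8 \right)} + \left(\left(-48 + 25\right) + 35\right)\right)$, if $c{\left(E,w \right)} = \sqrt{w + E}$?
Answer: $0$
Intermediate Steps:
$c{\left(E,w \right)} = \sqrt{E + w}$
$0 \left(c{\left(9,8 \right)} + \left(\left(-48 + 25\right) + 35\right)\right) = 0 \left(\sqrt{9 + 8} + \left(\left(-48 + 25\right) + 35\right)\right) = 0 \left(\sqrt{17} + \left(-23 + 35\right)\right) = 0 \left(\sqrt{17} + 12\right) = 0 \left(12 + \sqrt{17}\right) = 0$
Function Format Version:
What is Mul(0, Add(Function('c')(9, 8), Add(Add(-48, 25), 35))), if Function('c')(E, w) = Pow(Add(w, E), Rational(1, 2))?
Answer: 0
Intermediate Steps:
Function('c')(E, w) = Pow(Add(E, w), Rational(1, 2))
Mul(0, Add(Function('c')(9, 8), Add(Add(-48, 25), 35))) = Mul(0, Add(Pow(Add(9, 8), Rational(1, 2)), Add(Add(-48, 25), 35))) = Mul(0, Add(Pow(17, Rational(1, 2)), Add(-23, 35))) = Mul(0, Add(Pow(17, Rational(1, 2)), 12)) = Mul(0, Add(12, Pow(17, Rational(1, 2)))) = 0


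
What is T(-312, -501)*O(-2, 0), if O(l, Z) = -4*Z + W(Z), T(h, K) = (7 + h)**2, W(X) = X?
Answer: 0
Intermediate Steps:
O(l, Z) = -3*Z (O(l, Z) = -4*Z + Z = -3*Z)
T(-312, -501)*O(-2, 0) = (7 - 312)**2*(-3*0) = (-305)**2*0 = 93025*0 = 0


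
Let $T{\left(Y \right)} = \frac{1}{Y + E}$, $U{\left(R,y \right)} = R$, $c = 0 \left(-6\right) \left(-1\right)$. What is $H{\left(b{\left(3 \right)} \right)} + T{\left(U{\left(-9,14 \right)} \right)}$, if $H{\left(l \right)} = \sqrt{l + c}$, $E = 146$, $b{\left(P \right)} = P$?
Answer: $\frac{1}{137} + \sqrt{3} \approx 1.7393$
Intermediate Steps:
$c = 0$ ($c = 0 \left(-1\right) = 0$)
$T{\left(Y \right)} = \frac{1}{146 + Y}$ ($T{\left(Y \right)} = \frac{1}{Y + 146} = \frac{1}{146 + Y}$)
$H{\left(l \right)} = \sqrt{l}$ ($H{\left(l \right)} = \sqrt{l + 0} = \sqrt{l}$)
$H{\left(b{\left(3 \right)} \right)} + T{\left(U{\left(-9,14 \right)} \right)} = \sqrt{3} + \frac{1}{146 - 9} = \sqrt{3} + \frac{1}{137} = \frac{1}{137} + \sqrt{3}$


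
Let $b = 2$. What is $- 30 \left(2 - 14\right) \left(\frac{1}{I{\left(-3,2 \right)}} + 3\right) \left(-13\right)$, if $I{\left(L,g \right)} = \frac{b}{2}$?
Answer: $-18720$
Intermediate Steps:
$I{\left(L,g \right)} = 1$ ($I{\left(L,g \right)} = \frac{2}{2} = 2 \cdot \frac{1}{2} = 1$)
$- 30 \left(2 - 14\right) \left(\frac{1}{I{\left(-3,2 \right)}} + 3\right) \left(-13\right) = - 30 \left(2 - 14\right) \left(1^{-1} + 3\right) \left(-13\right) = - 30 \left(- 12 \left(1 + 3\right)\right) \left(-13\right) = - 30 \left(\left(-12\right) 4\right) \left(-13\right) = \left(-30\right) \left(-48\right) \left(-13\right) = 1440 \left(-13\right) = -18720$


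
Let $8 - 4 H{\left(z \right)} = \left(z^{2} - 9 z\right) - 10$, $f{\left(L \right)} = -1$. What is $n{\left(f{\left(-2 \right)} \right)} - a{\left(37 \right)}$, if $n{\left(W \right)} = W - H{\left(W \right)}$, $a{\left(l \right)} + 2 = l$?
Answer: $-38$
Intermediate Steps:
$H{\left(z \right)} = \frac{9}{2} - \frac{z^{2}}{4} + \frac{9 z}{4}$ ($H{\left(z \right)} = 2 - \frac{\left(z^{2} - 9 z\right) - 10}{4} = 2 - \frac{-10 + z^{2} - 9 z}{4} = 2 + \left(\frac{5}{2} - \frac{z^{2}}{4} + \frac{9 z}{4}\right) = \frac{9}{2} - \frac{z^{2}}{4} + \frac{9 z}{4}$)
$a{\left(l \right)} = -2 + l$
$n{\left(W \right)} = - \frac{9}{2} - \frac{5 W}{4} + \frac{W^{2}}{4}$ ($n{\left(W \right)} = W - \left(\frac{9}{2} - \frac{W^{2}}{4} + \frac{9 W}{4}\right) = - \frac{9}{2} - \frac{5 W}{4} + \frac{W^{2}}{4}$)
$n{\left(f{\left(-2 \right)} \right)} - a{\left(37 \right)} = \left(- \frac{9}{2} - - \frac{5}{4} + \frac{\left(-1\right)^{2}}{4}\right) - \left(-2 + 37\right) = \left(- \frac{9}{2} + \frac{5}{4} + \frac{1}{4} \cdot 1\right) - 35 = \left(- \frac{9}{2} + \frac{5}{4} + \frac{1}{4}\right) - 35 = -3 - 35 = -38$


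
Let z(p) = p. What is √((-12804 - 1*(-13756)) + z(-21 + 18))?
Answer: √949 ≈ 30.806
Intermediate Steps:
√((-12804 - 1*(-13756)) + z(-21 + 18)) = √((-12804 - 1*(-13756)) + (-21 + 18)) = √((-12804 + 13756) - 3) = √(952 - 3) = √949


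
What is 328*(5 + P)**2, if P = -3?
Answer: 1312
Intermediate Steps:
328*(5 + P)**2 = 328*(5 - 3)**2 = 328*2**2 = 328*4 = 1312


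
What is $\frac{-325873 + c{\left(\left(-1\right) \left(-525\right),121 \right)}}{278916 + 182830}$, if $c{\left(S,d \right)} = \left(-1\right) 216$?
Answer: $- \frac{326089}{461746} \approx -0.70621$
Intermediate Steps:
$c{\left(S,d \right)} = -216$
$\frac{-325873 + c{\left(\left(-1\right) \left(-525\right),121 \right)}}{278916 + 182830} = \frac{-325873 - 216}{278916 + 182830} = - \frac{326089}{461746}$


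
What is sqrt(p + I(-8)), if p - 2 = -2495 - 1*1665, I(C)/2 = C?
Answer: I*sqrt(4174) ≈ 64.606*I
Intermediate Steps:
I(C) = 2*C
p = -4158 (p = 2 + (-2495 - 1*1665) = 2 + (-2495 - 1665) = 2 - 4160 = -4158)
sqrt(p + I(-8)) = sqrt(-4158 + 2*(-8)) = sqrt(-4158 - 16) = sqrt(-4174) = I*sqrt(4174)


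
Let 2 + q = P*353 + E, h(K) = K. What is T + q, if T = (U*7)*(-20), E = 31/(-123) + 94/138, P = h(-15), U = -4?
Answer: -13399759/2829 ≈ -4736.6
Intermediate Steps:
P = -15
E = 1214/2829 (E = 31*(-1/123) + 94*(1/138) = -31/123 + 47/69 = 1214/2829 ≈ 0.42913)
T = 560 (T = -4*7*(-20) = -28*(-20) = 560)
q = -14983999/2829 (q = -2 + (-15*353 + 1214/2829) = -2 + (-5295 + 1214/2829) = -2 - 14978341/2829 = -14983999/2829 ≈ -5296.6)
T + q = 560 - 14983999/2829 = -13399759/2829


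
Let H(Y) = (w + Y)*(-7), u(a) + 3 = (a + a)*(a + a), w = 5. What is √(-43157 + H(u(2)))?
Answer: I*√43283 ≈ 208.05*I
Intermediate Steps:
u(a) = -3 + 4*a² (u(a) = -3 + (a + a)*(a + a) = -3 + (2*a)*(2*a) = -3 + 4*a²)
H(Y) = -35 - 7*Y (H(Y) = (5 + Y)*(-7) = -35 - 7*Y)
√(-43157 + H(u(2))) = √(-43157 + (-35 - 7*(-3 + 4*2²))) = √(-43157 + (-35 - 7*(-3 + 4*4))) = √(-43157 + (-35 - 7*(-3 + 16))) = √(-43157 + (-35 - 7*13)) = √(-43157 + (-35 - 91)) = √(-43157 - 126) = √(-43283) = I*√43283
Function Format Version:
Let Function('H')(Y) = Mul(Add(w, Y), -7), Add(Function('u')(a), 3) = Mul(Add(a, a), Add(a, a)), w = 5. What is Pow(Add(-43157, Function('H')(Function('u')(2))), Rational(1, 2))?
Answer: Mul(I, Pow(43283, Rational(1, 2))) ≈ Mul(208.05, I)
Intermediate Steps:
Function('u')(a) = Add(-3, Mul(4, Pow(a, 2))) (Function('u')(a) = Add(-3, Mul(Add(a, a), Add(a, a))) = Add(-3, Mul(Mul(2, a), Mul(2, a))) = Add(-3, Mul(4, Pow(a, 2))))
Function('H')(Y) = Add(-35, Mul(-7, Y)) (Function('H')(Y) = Mul(Add(5, Y), -7) = Add(-35, Mul(-7, Y)))
Pow(Add(-43157, Function('H')(Function('u')(2))), Rational(1, 2)) = Pow(Add(-43157, Add(-35, Mul(-7, Add(-3, Mul(4, Pow(2, 2)))))), Rational(1, 2)) = Pow(Add(-43157, Add(-35, Mul(-7, Add(-3, Mul(4, 4))))), Rational(1, 2)) = Pow(Add(-43157, Add(-35, Mul(-7, Add(-3, 16)))), Rational(1, 2)) = Pow(Add(-43157, Add(-35, Mul(-7, 13))), Rational(1, 2)) = Pow(Add(-43157, Add(-35, -91)), Rational(1, 2)) = Pow(Add(-43157, -126), Rational(1, 2)) = Pow(-43283, Rational(1, 2)) = Mul(I, Pow(43283, Rational(1, 2)))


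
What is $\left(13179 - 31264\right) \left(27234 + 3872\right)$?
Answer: $-562552010$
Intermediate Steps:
$\left(13179 - 31264\right) \left(27234 + 3872\right) = \left(-18085\right) 31106 = -562552010$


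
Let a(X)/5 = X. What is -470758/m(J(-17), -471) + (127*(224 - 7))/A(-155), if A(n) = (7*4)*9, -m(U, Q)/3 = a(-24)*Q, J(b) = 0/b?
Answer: 4753507/42390 ≈ 112.14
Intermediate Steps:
a(X) = 5*X
J(b) = 0
m(U, Q) = 360*Q (m(U, Q) = -3*5*(-24)*Q = -(-360)*Q = 360*Q)
A(n) = 252 (A(n) = 28*9 = 252)
-470758/m(J(-17), -471) + (127*(224 - 7))/A(-155) = -470758/(360*(-471)) + (127*(224 - 7))/252 = -470758/(-169560) + (127*217)*(1/252) = -470758*(-1/169560) + 27559*(1/252) = 235379/84780 + 3937/36 = 4753507/42390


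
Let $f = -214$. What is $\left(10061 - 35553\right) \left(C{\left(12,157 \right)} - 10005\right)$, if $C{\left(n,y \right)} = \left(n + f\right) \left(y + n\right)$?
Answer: $1125293356$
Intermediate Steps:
$C{\left(n,y \right)} = \left(-214 + n\right) \left(n + y\right)$ ($C{\left(n,y \right)} = \left(n - 214\right) \left(y + n\right) = \left(-214 + n\right) \left(n + y\right)$)
$\left(10061 - 35553\right) \left(C{\left(12,157 \right)} - 10005\right) = \left(10061 - 35553\right) \left(\left(12^{2} - 2568 - 33598 + 12 \cdot 157\right) - 10005\right) = - 25492 \left(\left(144 - 2568 - 33598 + 1884\right) - 10005\right) = - 25492 \left(-34138 - 10005\right) = \left(-25492\right) \left(-44143\right) = 1125293356$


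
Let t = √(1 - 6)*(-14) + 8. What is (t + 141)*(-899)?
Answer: -133951 + 12586*I*√5 ≈ -1.3395e+5 + 28143.0*I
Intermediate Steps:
t = 8 - 14*I*√5 (t = √(-5)*(-14) + 8 = (I*√5)*(-14) + 8 = -14*I*√5 + 8 = 8 - 14*I*√5 ≈ 8.0 - 31.305*I)
(t + 141)*(-899) = ((8 - 14*I*√5) + 141)*(-899) = (149 - 14*I*√5)*(-899) = -133951 + 12586*I*√5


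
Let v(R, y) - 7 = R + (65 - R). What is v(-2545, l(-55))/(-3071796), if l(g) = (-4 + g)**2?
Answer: -6/255983 ≈ -2.3439e-5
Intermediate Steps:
v(R, y) = 72 (v(R, y) = 7 + (R + (65 - R)) = 7 + 65 = 72)
v(-2545, l(-55))/(-3071796) = 72/(-3071796) = 72*(-1/3071796) = -6/255983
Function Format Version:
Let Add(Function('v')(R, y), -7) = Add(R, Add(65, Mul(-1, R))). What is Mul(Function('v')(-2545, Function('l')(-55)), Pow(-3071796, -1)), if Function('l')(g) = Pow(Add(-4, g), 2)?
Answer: Rational(-6, 255983) ≈ -2.3439e-5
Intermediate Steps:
Function('v')(R, y) = 72 (Function('v')(R, y) = Add(7, Add(R, Add(65, Mul(-1, R)))) = Add(7, 65) = 72)
Mul(Function('v')(-2545, Function('l')(-55)), Pow(-3071796, -1)) = Mul(72, Pow(-3071796, -1)) = Mul(72, Rational(-1, 3071796)) = Rational(-6, 255983)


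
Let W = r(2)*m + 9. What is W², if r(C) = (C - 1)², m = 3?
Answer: 144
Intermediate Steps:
r(C) = (-1 + C)²
W = 12 (W = (-1 + 2)²*3 + 9 = 1²*3 + 9 = 1*3 + 9 = 3 + 9 = 12)
W² = 12² = 144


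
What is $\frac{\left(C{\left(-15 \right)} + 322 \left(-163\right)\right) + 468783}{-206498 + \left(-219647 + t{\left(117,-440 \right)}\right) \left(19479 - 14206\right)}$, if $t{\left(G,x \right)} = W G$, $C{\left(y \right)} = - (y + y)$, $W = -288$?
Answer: $- \frac{416327}{1336084137} \approx -0.0003116$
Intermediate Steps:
$C{\left(y \right)} = - 2 y$
$t{\left(G,x \right)} = - 288 G$
$\frac{\left(C{\left(-15 \right)} + 322 \left(-163\right)\right) + 468783}{-206498 + \left(-219647 + t{\left(117,-440 \right)}\right) \left(19479 - 14206\right)} = \frac{\left(\left(-2\right) \left(-15\right) + 322 \left(-163\right)\right) + 468783}{-206498 + \left(-219647 - 33696\right) \left(19479 - 14206\right)} = \frac{\left(30 - 52486\right) + 468783}{-206498 + \left(-219647 - 33696\right) 5273} = \frac{-52456 + 468783}{-206498 - 1335877639} = \frac{416327}{-206498 - 1335877639} = \frac{416327}{-1336084137} = 416327 \left(- \frac{1}{1336084137}\right) = - \frac{416327}{1336084137}$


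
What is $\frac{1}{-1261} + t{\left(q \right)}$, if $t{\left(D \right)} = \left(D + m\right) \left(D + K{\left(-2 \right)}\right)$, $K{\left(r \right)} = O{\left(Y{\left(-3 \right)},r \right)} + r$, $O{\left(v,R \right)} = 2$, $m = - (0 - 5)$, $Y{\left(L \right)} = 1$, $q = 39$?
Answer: $\frac{2163875}{1261} \approx 1716.0$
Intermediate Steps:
$m = 5$ ($m = \left(-1\right) \left(-5\right) = 5$)
$K{\left(r \right)} = 2 + r$
$t{\left(D \right)} = D \left(5 + D\right)$ ($t{\left(D \right)} = \left(D + 5\right) \left(D + \left(2 - 2\right)\right) = \left(5 + D\right) \left(D + 0\right) = \left(5 + D\right) D = D \left(5 + D\right)$)
$\frac{1}{-1261} + t{\left(q \right)} = \frac{1}{-1261} + 39 \left(5 + 39\right) = - \frac{1}{1261} + 39 \cdot 44 = - \frac{1}{1261} + 1716 = \frac{2163875}{1261}$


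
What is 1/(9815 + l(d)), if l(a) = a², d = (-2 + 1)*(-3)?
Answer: 1/9824 ≈ 0.00010179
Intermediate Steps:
d = 3 (d = -1*(-3) = 3)
1/(9815 + l(d)) = 1/(9815 + 3²) = 1/(9815 + 9) = 1/9824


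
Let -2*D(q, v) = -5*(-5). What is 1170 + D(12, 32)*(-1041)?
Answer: 28365/2 ≈ 14183.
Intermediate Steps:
D(q, v) = -25/2 (D(q, v) = -(-5)*(-5)/2 = -1/2*25 = -25/2)
1170 + D(12, 32)*(-1041) = 1170 - 25/2*(-1041) = 1170 + 26025/2 = 28365/2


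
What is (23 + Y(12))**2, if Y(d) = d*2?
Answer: 2209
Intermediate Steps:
Y(d) = 2*d
(23 + Y(12))**2 = (23 + 2*12)**2 = (23 + 24)**2 = 47**2 = 2209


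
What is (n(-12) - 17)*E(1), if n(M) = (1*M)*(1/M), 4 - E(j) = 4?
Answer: 0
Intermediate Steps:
E(j) = 0 (E(j) = 4 - 1*4 = 4 - 4 = 0)
n(M) = 1 (n(M) = M/M = 1)
(n(-12) - 17)*E(1) = (1 - 17)*0 = -16*0 = 0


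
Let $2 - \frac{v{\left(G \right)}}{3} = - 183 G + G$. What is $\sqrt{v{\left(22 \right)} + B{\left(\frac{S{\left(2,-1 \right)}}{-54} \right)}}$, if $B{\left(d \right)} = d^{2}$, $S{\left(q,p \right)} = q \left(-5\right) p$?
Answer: $\frac{\sqrt{8761147}}{27} \approx 109.63$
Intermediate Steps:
$S{\left(q,p \right)} = - 5 p q$ ($S{\left(q,p \right)} = - 5 q p = - 5 p q$)
$v{\left(G \right)} = 6 + 546 G$ ($v{\left(G \right)} = 6 - 3 \left(- 183 G + G\right) = 6 - 3 \left(- 182 G\right) = 6 + 546 G$)
$\sqrt{v{\left(22 \right)} + B{\left(\frac{S{\left(2,-1 \right)}}{-54} \right)}} = \sqrt{\left(6 + 546 \cdot 22\right) + \left(\frac{\left(-5\right) \left(-1\right) 2}{-54}\right)^{2}} = \sqrt{\left(6 + 12012\right) + \left(10 \left(- \frac{1}{54}\right)\right)^{2}} = \sqrt{12018 + \left(- \frac{5}{27}\right)^{2}} = \sqrt{12018 + \frac{25}{729}} = \sqrt{\frac{8761147}{729}} = \frac{\sqrt{8761147}}{27}$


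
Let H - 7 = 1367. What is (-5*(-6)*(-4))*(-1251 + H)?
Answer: -14760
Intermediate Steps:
H = 1374 (H = 7 + 1367 = 1374)
(-5*(-6)*(-4))*(-1251 + H) = (-5*(-6)*(-4))*(-1251 + 1374) = (30*(-4))*123 = -120*123 = -14760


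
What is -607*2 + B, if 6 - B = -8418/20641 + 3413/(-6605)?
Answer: -164565187817/136333805 ≈ -1207.1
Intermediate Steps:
B = 944051453/136333805 (B = 6 - (-8418/20641 + 3413/(-6605)) = 6 - (-8418*1/20641 + 3413*(-1/6605)) = 6 - (-8418/20641 - 3413/6605) = 6 - 1*(-126048623/136333805) = 6 + 126048623/136333805 = 944051453/136333805 ≈ 6.9246)
-607*2 + B = -607*2 + 944051453/136333805 = -1214 + 944051453/136333805 = -164565187817/136333805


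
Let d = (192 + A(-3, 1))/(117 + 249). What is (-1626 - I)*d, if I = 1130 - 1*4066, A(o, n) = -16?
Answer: 115280/183 ≈ 629.95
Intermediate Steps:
I = -2936 (I = 1130 - 4066 = -2936)
d = 88/183 (d = (192 - 16)/(117 + 249) = 176/366 = 176*(1/366) = 88/183 ≈ 0.48087)
(-1626 - I)*d = (-1626 - 1*(-2936))*(88/183) = (-1626 + 2936)*(88/183) = 1310*(88/183) = 115280/183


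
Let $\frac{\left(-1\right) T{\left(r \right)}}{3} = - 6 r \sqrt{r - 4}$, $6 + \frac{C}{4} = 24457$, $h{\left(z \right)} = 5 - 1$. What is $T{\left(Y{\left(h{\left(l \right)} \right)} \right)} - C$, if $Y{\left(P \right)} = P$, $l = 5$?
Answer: $-97804$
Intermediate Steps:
$h{\left(z \right)} = 4$
$C = 97804$ ($C = -24 + 4 \cdot 24457 = -24 + 97828 = 97804$)
$T{\left(r \right)} = 18 r \sqrt{-4 + r}$ ($T{\left(r \right)} = - 3 - 6 r \sqrt{r - 4} = - 3 - 6 r \sqrt{-4 + r} = - 3 \left(- 6 r \sqrt{-4 + r}\right) = 18 r \sqrt{-4 + r}$)
$T{\left(Y{\left(h{\left(l \right)} \right)} \right)} - C = 18 \cdot 4 \sqrt{-4 + 4} - 97804 = 18 \cdot 4 \sqrt{0} - 97804 = 18 \cdot 4 \cdot 0 - 97804 = 0 - 97804 = -97804$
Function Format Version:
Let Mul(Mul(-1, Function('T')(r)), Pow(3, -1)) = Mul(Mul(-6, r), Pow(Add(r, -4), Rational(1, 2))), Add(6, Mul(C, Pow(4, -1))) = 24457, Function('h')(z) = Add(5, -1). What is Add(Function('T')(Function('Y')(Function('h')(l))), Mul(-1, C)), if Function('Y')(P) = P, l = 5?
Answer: -97804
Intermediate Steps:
Function('h')(z) = 4
C = 97804 (C = Add(-24, Mul(4, 24457)) = Add(-24, 97828) = 97804)
Function('T')(r) = Mul(18, r, Pow(Add(-4, r), Rational(1, 2))) (Function('T')(r) = Mul(-3, Mul(Mul(-6, r), Pow(Add(r, -4), Rational(1, 2)))) = Mul(-3, Mul(Mul(-6, r), Pow(Add(-4, r), Rational(1, 2)))) = Mul(-3, Mul(-6, r, Pow(Add(-4, r), Rational(1, 2)))) = Mul(18, r, Pow(Add(-4, r), Rational(1, 2))))
Add(Function('T')(Function('Y')(Function('h')(l))), Mul(-1, C)) = Add(Mul(18, 4, Pow(Add(-4, 4), Rational(1, 2))), Mul(-1, 97804)) = Add(Mul(18, 4, Pow(0, Rational(1, 2))), -97804) = Add(Mul(18, 4, 0), -97804) = Add(0, -97804) = -97804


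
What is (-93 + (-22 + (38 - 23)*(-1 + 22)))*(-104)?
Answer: -20800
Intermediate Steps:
(-93 + (-22 + (38 - 23)*(-1 + 22)))*(-104) = (-93 + (-22 + 15*21))*(-104) = (-93 + (-22 + 315))*(-104) = (-93 + 293)*(-104) = 200*(-104) = -20800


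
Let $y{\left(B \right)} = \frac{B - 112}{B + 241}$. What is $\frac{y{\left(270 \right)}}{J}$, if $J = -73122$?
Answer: $- \frac{79}{18682671} \approx -4.2285 \cdot 10^{-6}$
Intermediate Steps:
$y{\left(B \right)} = \frac{-112 + B}{241 + B}$
$\frac{y{\left(270 \right)}}{J} = \frac{\frac{1}{241 + 270} \left(-112 + 270\right)}{-73122} = \frac{1}{511} \cdot 158 \left(- \frac{1}{73122}\right) = \frac{158}{511} \left(- \frac{1}{73122}\right) = - \frac{79}{18682671}$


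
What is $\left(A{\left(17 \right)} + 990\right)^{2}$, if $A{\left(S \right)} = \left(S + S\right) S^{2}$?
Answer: $116985856$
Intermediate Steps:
$A{\left(S \right)} = 2 S^{3}$ ($A{\left(S \right)} = 2 S S^{2} = 2 S^{3}$)
$\left(A{\left(17 \right)} + 990\right)^{2} = \left(2 \cdot 17^{3} + 990\right)^{2} = \left(2 \cdot 4913 + 990\right)^{2} = \left(9826 + 990\right)^{2} = 10816^{2} = 116985856$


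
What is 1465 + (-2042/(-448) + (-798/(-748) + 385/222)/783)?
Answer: 5350103267119/3640611744 ≈ 1469.6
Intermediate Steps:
1465 + (-2042/(-448) + (-798/(-748) + 385/222)/783) = 1465 + (-2042*(-1/448) + (-798*(-1/748) + 385*(1/222))*(1/783)) = 1465 + (1021/224 + (399/374 + 385/222)*(1/783)) = 1465 + (1021/224 + (58142/20757)*(1/783)) = 1465 + (1021/224 + 58142/16252731) = 1465 + 16607062159/3640611744 = 5350103267119/3640611744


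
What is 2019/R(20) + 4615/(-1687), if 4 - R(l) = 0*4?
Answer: 3387593/6748 ≈ 502.01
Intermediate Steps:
R(l) = 4 (R(l) = 4 - 0*4 = 4 - 1*0 = 4 + 0 = 4)
2019/R(20) + 4615/(-1687) = 2019/4 + 4615/(-1687) = 2019*(¼) + 4615*(-1/1687) = 2019/4 - 4615/1687 = 3387593/6748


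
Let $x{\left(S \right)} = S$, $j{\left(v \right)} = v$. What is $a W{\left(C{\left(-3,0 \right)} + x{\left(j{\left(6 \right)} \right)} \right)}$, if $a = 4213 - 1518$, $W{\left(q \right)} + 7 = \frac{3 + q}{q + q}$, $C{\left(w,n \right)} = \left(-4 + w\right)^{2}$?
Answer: $-17444$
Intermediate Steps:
$W{\left(q \right)} = -7 + \frac{3 + q}{2 q}$ ($W{\left(q \right)} = -7 + \frac{3 + q}{q + q} = -7 + \frac{3 + q}{2 q}$)
$a = 2695$ ($a = 4213 - 1518 = 2695$)
$a W{\left(C{\left(-3,0 \right)} + x{\left(j{\left(6 \right)} \right)} \right)} = 2695 \frac{3 - 13 \left(\left(-4 - 3\right)^{2} + 6\right)}{2 \left(\left(-4 - 3\right)^{2} + 6\right)} = 2695 \frac{3 - 13 \left(\left(-7\right)^{2} + 6\right)}{2 \left(\left(-7\right)^{2} + 6\right)} = 2695 \frac{3 - 13 \left(49 + 6\right)}{2 \left(49 + 6\right)} = 2695 \frac{3 - 715}{2 \cdot 55} = 2695 \cdot \frac{1}{2} \cdot \frac{1}{55} \left(3 - 715\right) = 2695 \cdot \frac{1}{2} \cdot \frac{1}{55} \left(-712\right) = 2695 \left(- \frac{356}{55}\right) = -17444$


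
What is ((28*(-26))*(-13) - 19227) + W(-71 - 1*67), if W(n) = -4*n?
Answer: -9211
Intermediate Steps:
((28*(-26))*(-13) - 19227) + W(-71 - 1*67) = ((28*(-26))*(-13) - 19227) - 4*(-71 - 1*67) = (-728*(-13) - 19227) - 4*(-71 - 67) = (9464 - 19227) - 4*(-138) = -9763 + 552 = -9211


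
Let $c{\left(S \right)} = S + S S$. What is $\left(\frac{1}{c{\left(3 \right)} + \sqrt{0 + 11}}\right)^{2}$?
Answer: $\frac{1}{\left(12 + \sqrt{11}\right)^{2}} \approx 0.0042626$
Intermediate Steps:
$c{\left(S \right)} = S + S^{2}$
$\left(\frac{1}{c{\left(3 \right)} + \sqrt{0 + 11}}\right)^{2} = \left(\frac{1}{3 \left(1 + 3\right) + \sqrt{0 + 11}}\right)^{2} = \left(\frac{1}{3 \cdot 4 + \sqrt{11}}\right)^{2} = \left(\frac{1}{12 + \sqrt{11}}\right)^{2} = \frac{1}{\left(12 + \sqrt{11}\right)^{2}}$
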